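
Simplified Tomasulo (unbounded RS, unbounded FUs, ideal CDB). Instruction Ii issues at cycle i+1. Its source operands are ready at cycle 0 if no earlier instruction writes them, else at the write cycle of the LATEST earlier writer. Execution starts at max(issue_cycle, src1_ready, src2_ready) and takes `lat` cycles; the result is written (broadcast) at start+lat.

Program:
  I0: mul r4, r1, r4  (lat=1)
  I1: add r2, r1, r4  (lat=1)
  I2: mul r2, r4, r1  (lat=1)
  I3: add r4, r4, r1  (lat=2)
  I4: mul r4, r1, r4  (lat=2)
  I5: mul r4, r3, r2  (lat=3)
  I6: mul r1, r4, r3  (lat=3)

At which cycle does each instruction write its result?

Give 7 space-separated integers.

Answer: 2 3 4 6 8 9 12

Derivation:
I0 mul r4: issue@1 deps=(None,None) exec_start@1 write@2
I1 add r2: issue@2 deps=(None,0) exec_start@2 write@3
I2 mul r2: issue@3 deps=(0,None) exec_start@3 write@4
I3 add r4: issue@4 deps=(0,None) exec_start@4 write@6
I4 mul r4: issue@5 deps=(None,3) exec_start@6 write@8
I5 mul r4: issue@6 deps=(None,2) exec_start@6 write@9
I6 mul r1: issue@7 deps=(5,None) exec_start@9 write@12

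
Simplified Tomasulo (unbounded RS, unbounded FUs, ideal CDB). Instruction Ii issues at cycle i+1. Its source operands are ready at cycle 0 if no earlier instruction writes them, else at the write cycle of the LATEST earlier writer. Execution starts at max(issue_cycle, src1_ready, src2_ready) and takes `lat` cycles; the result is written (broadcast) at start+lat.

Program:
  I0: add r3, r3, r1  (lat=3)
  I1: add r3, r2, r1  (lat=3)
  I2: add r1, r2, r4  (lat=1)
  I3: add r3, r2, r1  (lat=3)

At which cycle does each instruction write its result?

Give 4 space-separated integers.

Answer: 4 5 4 7

Derivation:
I0 add r3: issue@1 deps=(None,None) exec_start@1 write@4
I1 add r3: issue@2 deps=(None,None) exec_start@2 write@5
I2 add r1: issue@3 deps=(None,None) exec_start@3 write@4
I3 add r3: issue@4 deps=(None,2) exec_start@4 write@7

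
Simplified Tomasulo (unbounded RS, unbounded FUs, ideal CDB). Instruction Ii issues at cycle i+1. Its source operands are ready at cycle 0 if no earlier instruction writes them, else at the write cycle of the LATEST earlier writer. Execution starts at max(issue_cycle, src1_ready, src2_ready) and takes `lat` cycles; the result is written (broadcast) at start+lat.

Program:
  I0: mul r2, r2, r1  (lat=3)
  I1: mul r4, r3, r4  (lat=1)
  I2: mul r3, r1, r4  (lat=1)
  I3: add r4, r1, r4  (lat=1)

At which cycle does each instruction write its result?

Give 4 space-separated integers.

I0 mul r2: issue@1 deps=(None,None) exec_start@1 write@4
I1 mul r4: issue@2 deps=(None,None) exec_start@2 write@3
I2 mul r3: issue@3 deps=(None,1) exec_start@3 write@4
I3 add r4: issue@4 deps=(None,1) exec_start@4 write@5

Answer: 4 3 4 5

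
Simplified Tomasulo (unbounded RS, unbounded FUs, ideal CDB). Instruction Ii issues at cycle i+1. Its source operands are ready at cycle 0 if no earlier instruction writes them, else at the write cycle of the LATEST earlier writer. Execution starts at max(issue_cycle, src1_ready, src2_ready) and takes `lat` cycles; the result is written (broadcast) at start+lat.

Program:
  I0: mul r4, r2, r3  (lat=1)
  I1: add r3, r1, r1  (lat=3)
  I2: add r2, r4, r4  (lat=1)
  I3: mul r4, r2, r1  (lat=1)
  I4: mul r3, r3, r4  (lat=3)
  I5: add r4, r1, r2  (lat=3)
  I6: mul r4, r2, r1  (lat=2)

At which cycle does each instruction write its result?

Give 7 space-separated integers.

Answer: 2 5 4 5 8 9 9

Derivation:
I0 mul r4: issue@1 deps=(None,None) exec_start@1 write@2
I1 add r3: issue@2 deps=(None,None) exec_start@2 write@5
I2 add r2: issue@3 deps=(0,0) exec_start@3 write@4
I3 mul r4: issue@4 deps=(2,None) exec_start@4 write@5
I4 mul r3: issue@5 deps=(1,3) exec_start@5 write@8
I5 add r4: issue@6 deps=(None,2) exec_start@6 write@9
I6 mul r4: issue@7 deps=(2,None) exec_start@7 write@9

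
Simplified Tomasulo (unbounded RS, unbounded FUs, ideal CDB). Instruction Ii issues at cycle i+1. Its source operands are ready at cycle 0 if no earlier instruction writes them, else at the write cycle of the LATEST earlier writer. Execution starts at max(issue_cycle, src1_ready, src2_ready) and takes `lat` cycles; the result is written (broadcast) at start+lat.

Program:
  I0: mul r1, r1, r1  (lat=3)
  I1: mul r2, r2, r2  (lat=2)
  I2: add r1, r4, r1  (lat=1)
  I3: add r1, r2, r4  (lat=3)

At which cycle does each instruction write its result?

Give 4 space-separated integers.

Answer: 4 4 5 7

Derivation:
I0 mul r1: issue@1 deps=(None,None) exec_start@1 write@4
I1 mul r2: issue@2 deps=(None,None) exec_start@2 write@4
I2 add r1: issue@3 deps=(None,0) exec_start@4 write@5
I3 add r1: issue@4 deps=(1,None) exec_start@4 write@7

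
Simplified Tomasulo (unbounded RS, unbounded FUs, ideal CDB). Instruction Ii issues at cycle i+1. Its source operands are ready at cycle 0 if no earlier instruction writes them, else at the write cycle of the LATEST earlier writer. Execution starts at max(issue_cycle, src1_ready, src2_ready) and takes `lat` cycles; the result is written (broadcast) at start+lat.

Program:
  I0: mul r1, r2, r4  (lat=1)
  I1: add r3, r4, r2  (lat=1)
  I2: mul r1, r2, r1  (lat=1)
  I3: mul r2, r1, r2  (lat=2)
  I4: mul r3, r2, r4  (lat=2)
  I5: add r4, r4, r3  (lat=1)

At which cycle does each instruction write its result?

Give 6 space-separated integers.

Answer: 2 3 4 6 8 9

Derivation:
I0 mul r1: issue@1 deps=(None,None) exec_start@1 write@2
I1 add r3: issue@2 deps=(None,None) exec_start@2 write@3
I2 mul r1: issue@3 deps=(None,0) exec_start@3 write@4
I3 mul r2: issue@4 deps=(2,None) exec_start@4 write@6
I4 mul r3: issue@5 deps=(3,None) exec_start@6 write@8
I5 add r4: issue@6 deps=(None,4) exec_start@8 write@9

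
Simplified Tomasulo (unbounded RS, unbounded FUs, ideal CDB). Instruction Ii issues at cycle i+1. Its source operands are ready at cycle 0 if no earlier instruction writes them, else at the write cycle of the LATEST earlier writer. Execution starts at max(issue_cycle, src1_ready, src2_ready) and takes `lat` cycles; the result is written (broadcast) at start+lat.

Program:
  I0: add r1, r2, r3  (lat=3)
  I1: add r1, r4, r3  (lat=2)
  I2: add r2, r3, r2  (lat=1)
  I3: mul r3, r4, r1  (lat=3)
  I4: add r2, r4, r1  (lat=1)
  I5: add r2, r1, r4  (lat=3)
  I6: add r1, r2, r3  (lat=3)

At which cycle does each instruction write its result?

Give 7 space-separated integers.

Answer: 4 4 4 7 6 9 12

Derivation:
I0 add r1: issue@1 deps=(None,None) exec_start@1 write@4
I1 add r1: issue@2 deps=(None,None) exec_start@2 write@4
I2 add r2: issue@3 deps=(None,None) exec_start@3 write@4
I3 mul r3: issue@4 deps=(None,1) exec_start@4 write@7
I4 add r2: issue@5 deps=(None,1) exec_start@5 write@6
I5 add r2: issue@6 deps=(1,None) exec_start@6 write@9
I6 add r1: issue@7 deps=(5,3) exec_start@9 write@12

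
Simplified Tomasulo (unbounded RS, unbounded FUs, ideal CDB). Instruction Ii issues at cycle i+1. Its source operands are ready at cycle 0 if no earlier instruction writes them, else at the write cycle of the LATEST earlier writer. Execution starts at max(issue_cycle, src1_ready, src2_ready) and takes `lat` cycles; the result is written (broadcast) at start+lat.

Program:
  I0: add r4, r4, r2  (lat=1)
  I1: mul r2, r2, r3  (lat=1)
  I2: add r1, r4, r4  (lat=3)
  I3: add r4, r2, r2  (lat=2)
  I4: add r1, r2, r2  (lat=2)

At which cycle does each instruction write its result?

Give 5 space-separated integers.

I0 add r4: issue@1 deps=(None,None) exec_start@1 write@2
I1 mul r2: issue@2 deps=(None,None) exec_start@2 write@3
I2 add r1: issue@3 deps=(0,0) exec_start@3 write@6
I3 add r4: issue@4 deps=(1,1) exec_start@4 write@6
I4 add r1: issue@5 deps=(1,1) exec_start@5 write@7

Answer: 2 3 6 6 7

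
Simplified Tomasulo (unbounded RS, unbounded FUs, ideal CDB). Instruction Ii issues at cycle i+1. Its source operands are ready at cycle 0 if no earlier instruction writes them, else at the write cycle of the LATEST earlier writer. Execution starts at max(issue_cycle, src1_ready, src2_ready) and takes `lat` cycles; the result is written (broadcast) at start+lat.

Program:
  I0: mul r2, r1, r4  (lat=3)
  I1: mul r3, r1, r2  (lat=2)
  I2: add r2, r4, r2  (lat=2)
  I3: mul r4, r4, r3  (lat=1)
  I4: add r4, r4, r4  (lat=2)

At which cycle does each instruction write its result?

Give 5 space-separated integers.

I0 mul r2: issue@1 deps=(None,None) exec_start@1 write@4
I1 mul r3: issue@2 deps=(None,0) exec_start@4 write@6
I2 add r2: issue@3 deps=(None,0) exec_start@4 write@6
I3 mul r4: issue@4 deps=(None,1) exec_start@6 write@7
I4 add r4: issue@5 deps=(3,3) exec_start@7 write@9

Answer: 4 6 6 7 9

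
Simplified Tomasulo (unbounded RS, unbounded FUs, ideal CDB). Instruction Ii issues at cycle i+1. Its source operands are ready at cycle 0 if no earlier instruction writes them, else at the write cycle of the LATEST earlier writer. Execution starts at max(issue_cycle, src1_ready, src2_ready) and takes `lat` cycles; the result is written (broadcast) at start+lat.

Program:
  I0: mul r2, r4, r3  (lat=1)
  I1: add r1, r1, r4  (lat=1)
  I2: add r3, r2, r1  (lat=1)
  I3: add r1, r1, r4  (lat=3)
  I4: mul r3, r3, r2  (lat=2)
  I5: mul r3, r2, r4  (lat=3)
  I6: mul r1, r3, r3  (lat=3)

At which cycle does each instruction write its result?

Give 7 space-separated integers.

Answer: 2 3 4 7 7 9 12

Derivation:
I0 mul r2: issue@1 deps=(None,None) exec_start@1 write@2
I1 add r1: issue@2 deps=(None,None) exec_start@2 write@3
I2 add r3: issue@3 deps=(0,1) exec_start@3 write@4
I3 add r1: issue@4 deps=(1,None) exec_start@4 write@7
I4 mul r3: issue@5 deps=(2,0) exec_start@5 write@7
I5 mul r3: issue@6 deps=(0,None) exec_start@6 write@9
I6 mul r1: issue@7 deps=(5,5) exec_start@9 write@12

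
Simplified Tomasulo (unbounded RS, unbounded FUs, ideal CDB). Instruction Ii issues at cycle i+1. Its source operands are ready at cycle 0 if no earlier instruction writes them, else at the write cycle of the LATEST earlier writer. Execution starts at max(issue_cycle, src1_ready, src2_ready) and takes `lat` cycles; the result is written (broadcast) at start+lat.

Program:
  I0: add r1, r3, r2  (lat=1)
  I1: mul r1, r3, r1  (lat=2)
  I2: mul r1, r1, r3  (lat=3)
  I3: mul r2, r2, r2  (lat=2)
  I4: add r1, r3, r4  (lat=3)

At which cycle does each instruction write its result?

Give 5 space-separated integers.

Answer: 2 4 7 6 8

Derivation:
I0 add r1: issue@1 deps=(None,None) exec_start@1 write@2
I1 mul r1: issue@2 deps=(None,0) exec_start@2 write@4
I2 mul r1: issue@3 deps=(1,None) exec_start@4 write@7
I3 mul r2: issue@4 deps=(None,None) exec_start@4 write@6
I4 add r1: issue@5 deps=(None,None) exec_start@5 write@8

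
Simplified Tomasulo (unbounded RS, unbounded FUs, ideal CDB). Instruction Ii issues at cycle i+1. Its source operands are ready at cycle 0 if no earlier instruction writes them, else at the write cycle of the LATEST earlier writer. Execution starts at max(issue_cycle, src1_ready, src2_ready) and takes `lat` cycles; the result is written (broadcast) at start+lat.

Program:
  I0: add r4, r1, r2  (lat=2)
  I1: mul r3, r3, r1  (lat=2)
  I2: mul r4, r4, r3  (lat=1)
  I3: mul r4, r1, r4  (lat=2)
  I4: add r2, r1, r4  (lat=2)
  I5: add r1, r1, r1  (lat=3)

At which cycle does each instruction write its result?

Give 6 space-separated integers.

Answer: 3 4 5 7 9 9

Derivation:
I0 add r4: issue@1 deps=(None,None) exec_start@1 write@3
I1 mul r3: issue@2 deps=(None,None) exec_start@2 write@4
I2 mul r4: issue@3 deps=(0,1) exec_start@4 write@5
I3 mul r4: issue@4 deps=(None,2) exec_start@5 write@7
I4 add r2: issue@5 deps=(None,3) exec_start@7 write@9
I5 add r1: issue@6 deps=(None,None) exec_start@6 write@9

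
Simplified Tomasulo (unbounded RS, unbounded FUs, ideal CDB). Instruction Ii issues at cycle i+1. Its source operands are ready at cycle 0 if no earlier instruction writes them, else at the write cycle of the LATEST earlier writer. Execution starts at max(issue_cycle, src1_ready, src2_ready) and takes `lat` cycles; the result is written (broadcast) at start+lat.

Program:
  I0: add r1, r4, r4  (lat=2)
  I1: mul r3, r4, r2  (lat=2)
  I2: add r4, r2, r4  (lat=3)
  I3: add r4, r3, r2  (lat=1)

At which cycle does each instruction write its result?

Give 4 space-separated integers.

Answer: 3 4 6 5

Derivation:
I0 add r1: issue@1 deps=(None,None) exec_start@1 write@3
I1 mul r3: issue@2 deps=(None,None) exec_start@2 write@4
I2 add r4: issue@3 deps=(None,None) exec_start@3 write@6
I3 add r4: issue@4 deps=(1,None) exec_start@4 write@5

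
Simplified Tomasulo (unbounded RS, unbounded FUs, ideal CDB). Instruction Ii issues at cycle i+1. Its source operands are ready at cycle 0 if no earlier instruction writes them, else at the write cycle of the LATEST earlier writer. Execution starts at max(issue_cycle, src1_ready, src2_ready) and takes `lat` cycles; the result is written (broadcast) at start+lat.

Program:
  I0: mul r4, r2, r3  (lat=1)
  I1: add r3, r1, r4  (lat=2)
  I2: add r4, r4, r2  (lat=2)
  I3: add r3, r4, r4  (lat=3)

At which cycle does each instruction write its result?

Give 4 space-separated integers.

Answer: 2 4 5 8

Derivation:
I0 mul r4: issue@1 deps=(None,None) exec_start@1 write@2
I1 add r3: issue@2 deps=(None,0) exec_start@2 write@4
I2 add r4: issue@3 deps=(0,None) exec_start@3 write@5
I3 add r3: issue@4 deps=(2,2) exec_start@5 write@8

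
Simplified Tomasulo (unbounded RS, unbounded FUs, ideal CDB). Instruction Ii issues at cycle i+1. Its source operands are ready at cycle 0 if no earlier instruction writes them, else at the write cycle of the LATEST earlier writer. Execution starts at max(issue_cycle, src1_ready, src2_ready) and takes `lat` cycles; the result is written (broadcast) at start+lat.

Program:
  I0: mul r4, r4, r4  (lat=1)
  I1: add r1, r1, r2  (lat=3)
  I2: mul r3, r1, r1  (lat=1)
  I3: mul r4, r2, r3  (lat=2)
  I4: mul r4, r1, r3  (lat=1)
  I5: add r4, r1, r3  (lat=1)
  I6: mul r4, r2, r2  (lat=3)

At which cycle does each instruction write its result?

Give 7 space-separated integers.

Answer: 2 5 6 8 7 7 10

Derivation:
I0 mul r4: issue@1 deps=(None,None) exec_start@1 write@2
I1 add r1: issue@2 deps=(None,None) exec_start@2 write@5
I2 mul r3: issue@3 deps=(1,1) exec_start@5 write@6
I3 mul r4: issue@4 deps=(None,2) exec_start@6 write@8
I4 mul r4: issue@5 deps=(1,2) exec_start@6 write@7
I5 add r4: issue@6 deps=(1,2) exec_start@6 write@7
I6 mul r4: issue@7 deps=(None,None) exec_start@7 write@10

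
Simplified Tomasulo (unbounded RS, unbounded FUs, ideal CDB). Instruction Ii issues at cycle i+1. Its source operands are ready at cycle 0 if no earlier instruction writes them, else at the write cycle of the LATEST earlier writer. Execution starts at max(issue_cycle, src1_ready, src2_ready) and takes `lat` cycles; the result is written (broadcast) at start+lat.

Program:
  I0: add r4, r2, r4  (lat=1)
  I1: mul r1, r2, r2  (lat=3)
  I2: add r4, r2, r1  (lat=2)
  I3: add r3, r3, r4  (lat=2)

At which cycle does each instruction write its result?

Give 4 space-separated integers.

Answer: 2 5 7 9

Derivation:
I0 add r4: issue@1 deps=(None,None) exec_start@1 write@2
I1 mul r1: issue@2 deps=(None,None) exec_start@2 write@5
I2 add r4: issue@3 deps=(None,1) exec_start@5 write@7
I3 add r3: issue@4 deps=(None,2) exec_start@7 write@9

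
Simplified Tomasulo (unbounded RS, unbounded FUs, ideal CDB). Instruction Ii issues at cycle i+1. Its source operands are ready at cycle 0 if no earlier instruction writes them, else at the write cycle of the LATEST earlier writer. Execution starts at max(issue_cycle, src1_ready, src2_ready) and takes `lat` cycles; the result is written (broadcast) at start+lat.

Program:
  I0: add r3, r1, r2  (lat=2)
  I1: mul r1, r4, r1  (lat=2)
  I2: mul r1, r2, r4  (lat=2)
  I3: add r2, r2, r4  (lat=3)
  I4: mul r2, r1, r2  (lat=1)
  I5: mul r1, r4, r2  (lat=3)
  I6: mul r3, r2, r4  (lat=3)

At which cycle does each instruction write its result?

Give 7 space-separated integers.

Answer: 3 4 5 7 8 11 11

Derivation:
I0 add r3: issue@1 deps=(None,None) exec_start@1 write@3
I1 mul r1: issue@2 deps=(None,None) exec_start@2 write@4
I2 mul r1: issue@3 deps=(None,None) exec_start@3 write@5
I3 add r2: issue@4 deps=(None,None) exec_start@4 write@7
I4 mul r2: issue@5 deps=(2,3) exec_start@7 write@8
I5 mul r1: issue@6 deps=(None,4) exec_start@8 write@11
I6 mul r3: issue@7 deps=(4,None) exec_start@8 write@11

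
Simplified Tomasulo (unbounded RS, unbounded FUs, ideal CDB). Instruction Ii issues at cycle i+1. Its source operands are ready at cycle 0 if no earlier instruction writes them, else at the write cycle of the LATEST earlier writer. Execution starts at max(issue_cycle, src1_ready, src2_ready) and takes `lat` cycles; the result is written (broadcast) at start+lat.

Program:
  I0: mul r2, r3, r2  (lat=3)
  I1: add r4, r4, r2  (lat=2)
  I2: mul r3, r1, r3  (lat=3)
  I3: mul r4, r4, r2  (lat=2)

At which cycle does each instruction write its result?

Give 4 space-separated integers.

I0 mul r2: issue@1 deps=(None,None) exec_start@1 write@4
I1 add r4: issue@2 deps=(None,0) exec_start@4 write@6
I2 mul r3: issue@3 deps=(None,None) exec_start@3 write@6
I3 mul r4: issue@4 deps=(1,0) exec_start@6 write@8

Answer: 4 6 6 8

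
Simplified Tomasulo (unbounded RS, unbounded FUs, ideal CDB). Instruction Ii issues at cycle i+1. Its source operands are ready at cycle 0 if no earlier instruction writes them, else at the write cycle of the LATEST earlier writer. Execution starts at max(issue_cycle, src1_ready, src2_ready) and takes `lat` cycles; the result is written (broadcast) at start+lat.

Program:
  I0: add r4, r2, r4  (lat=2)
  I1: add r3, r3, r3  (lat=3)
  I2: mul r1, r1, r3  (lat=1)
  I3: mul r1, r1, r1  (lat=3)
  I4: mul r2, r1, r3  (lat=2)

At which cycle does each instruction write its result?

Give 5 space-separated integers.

I0 add r4: issue@1 deps=(None,None) exec_start@1 write@3
I1 add r3: issue@2 deps=(None,None) exec_start@2 write@5
I2 mul r1: issue@3 deps=(None,1) exec_start@5 write@6
I3 mul r1: issue@4 deps=(2,2) exec_start@6 write@9
I4 mul r2: issue@5 deps=(3,1) exec_start@9 write@11

Answer: 3 5 6 9 11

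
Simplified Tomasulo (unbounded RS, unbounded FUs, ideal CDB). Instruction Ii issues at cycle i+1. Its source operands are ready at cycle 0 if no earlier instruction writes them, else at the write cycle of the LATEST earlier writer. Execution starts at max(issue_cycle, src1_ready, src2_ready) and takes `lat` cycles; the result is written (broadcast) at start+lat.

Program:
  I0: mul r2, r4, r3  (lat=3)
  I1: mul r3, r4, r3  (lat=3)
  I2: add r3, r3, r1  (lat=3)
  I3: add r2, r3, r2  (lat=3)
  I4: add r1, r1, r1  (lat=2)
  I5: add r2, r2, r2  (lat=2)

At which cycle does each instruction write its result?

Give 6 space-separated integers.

I0 mul r2: issue@1 deps=(None,None) exec_start@1 write@4
I1 mul r3: issue@2 deps=(None,None) exec_start@2 write@5
I2 add r3: issue@3 deps=(1,None) exec_start@5 write@8
I3 add r2: issue@4 deps=(2,0) exec_start@8 write@11
I4 add r1: issue@5 deps=(None,None) exec_start@5 write@7
I5 add r2: issue@6 deps=(3,3) exec_start@11 write@13

Answer: 4 5 8 11 7 13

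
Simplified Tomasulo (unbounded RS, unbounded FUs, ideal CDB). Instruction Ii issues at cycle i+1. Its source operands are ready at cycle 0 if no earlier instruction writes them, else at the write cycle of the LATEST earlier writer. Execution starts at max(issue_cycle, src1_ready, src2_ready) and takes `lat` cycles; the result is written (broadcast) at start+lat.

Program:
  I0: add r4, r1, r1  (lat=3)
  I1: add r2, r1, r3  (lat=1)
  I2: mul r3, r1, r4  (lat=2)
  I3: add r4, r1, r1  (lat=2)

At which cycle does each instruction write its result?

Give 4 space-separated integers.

Answer: 4 3 6 6

Derivation:
I0 add r4: issue@1 deps=(None,None) exec_start@1 write@4
I1 add r2: issue@2 deps=(None,None) exec_start@2 write@3
I2 mul r3: issue@3 deps=(None,0) exec_start@4 write@6
I3 add r4: issue@4 deps=(None,None) exec_start@4 write@6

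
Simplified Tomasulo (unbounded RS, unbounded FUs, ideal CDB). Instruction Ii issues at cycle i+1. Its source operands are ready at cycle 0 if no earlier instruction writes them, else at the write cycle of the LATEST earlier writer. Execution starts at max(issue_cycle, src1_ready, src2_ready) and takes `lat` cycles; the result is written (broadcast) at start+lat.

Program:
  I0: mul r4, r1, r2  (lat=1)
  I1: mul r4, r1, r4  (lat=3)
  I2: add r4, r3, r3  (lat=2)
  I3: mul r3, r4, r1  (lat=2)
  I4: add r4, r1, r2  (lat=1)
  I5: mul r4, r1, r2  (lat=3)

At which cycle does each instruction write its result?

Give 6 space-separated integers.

I0 mul r4: issue@1 deps=(None,None) exec_start@1 write@2
I1 mul r4: issue@2 deps=(None,0) exec_start@2 write@5
I2 add r4: issue@3 deps=(None,None) exec_start@3 write@5
I3 mul r3: issue@4 deps=(2,None) exec_start@5 write@7
I4 add r4: issue@5 deps=(None,None) exec_start@5 write@6
I5 mul r4: issue@6 deps=(None,None) exec_start@6 write@9

Answer: 2 5 5 7 6 9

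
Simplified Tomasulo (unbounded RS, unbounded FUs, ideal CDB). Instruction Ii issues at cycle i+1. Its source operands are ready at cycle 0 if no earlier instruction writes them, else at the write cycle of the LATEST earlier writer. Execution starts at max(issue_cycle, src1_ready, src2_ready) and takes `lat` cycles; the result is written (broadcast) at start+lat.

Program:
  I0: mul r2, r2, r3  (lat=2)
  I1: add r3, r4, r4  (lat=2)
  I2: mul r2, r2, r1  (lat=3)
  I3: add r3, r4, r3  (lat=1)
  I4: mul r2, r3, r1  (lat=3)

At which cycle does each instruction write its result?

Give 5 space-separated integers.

I0 mul r2: issue@1 deps=(None,None) exec_start@1 write@3
I1 add r3: issue@2 deps=(None,None) exec_start@2 write@4
I2 mul r2: issue@3 deps=(0,None) exec_start@3 write@6
I3 add r3: issue@4 deps=(None,1) exec_start@4 write@5
I4 mul r2: issue@5 deps=(3,None) exec_start@5 write@8

Answer: 3 4 6 5 8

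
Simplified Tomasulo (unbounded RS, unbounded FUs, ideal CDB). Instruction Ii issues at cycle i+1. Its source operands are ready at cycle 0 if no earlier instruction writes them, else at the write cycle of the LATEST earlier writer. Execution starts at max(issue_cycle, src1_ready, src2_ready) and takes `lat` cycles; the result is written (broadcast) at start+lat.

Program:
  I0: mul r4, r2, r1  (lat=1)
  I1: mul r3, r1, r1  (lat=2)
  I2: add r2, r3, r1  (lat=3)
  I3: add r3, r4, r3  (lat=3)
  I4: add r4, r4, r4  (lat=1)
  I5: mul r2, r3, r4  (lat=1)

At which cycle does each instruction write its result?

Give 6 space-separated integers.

Answer: 2 4 7 7 6 8

Derivation:
I0 mul r4: issue@1 deps=(None,None) exec_start@1 write@2
I1 mul r3: issue@2 deps=(None,None) exec_start@2 write@4
I2 add r2: issue@3 deps=(1,None) exec_start@4 write@7
I3 add r3: issue@4 deps=(0,1) exec_start@4 write@7
I4 add r4: issue@5 deps=(0,0) exec_start@5 write@6
I5 mul r2: issue@6 deps=(3,4) exec_start@7 write@8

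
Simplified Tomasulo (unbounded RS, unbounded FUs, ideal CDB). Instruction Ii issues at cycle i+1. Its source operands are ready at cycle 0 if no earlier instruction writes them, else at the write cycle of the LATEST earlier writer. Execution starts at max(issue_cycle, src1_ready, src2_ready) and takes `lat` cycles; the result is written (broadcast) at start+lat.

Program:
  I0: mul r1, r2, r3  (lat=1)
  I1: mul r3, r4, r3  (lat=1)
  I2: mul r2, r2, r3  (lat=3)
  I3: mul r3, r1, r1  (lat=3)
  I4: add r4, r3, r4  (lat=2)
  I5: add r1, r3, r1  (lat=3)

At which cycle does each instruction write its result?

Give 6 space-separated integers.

I0 mul r1: issue@1 deps=(None,None) exec_start@1 write@2
I1 mul r3: issue@2 deps=(None,None) exec_start@2 write@3
I2 mul r2: issue@3 deps=(None,1) exec_start@3 write@6
I3 mul r3: issue@4 deps=(0,0) exec_start@4 write@7
I4 add r4: issue@5 deps=(3,None) exec_start@7 write@9
I5 add r1: issue@6 deps=(3,0) exec_start@7 write@10

Answer: 2 3 6 7 9 10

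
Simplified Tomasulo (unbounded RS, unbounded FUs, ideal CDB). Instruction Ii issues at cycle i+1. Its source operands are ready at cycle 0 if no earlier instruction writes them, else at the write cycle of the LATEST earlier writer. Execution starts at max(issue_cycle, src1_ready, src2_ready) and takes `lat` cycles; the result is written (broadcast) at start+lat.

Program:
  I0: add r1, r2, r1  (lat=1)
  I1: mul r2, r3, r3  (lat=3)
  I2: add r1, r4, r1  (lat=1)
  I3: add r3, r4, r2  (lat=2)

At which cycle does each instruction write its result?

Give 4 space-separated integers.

I0 add r1: issue@1 deps=(None,None) exec_start@1 write@2
I1 mul r2: issue@2 deps=(None,None) exec_start@2 write@5
I2 add r1: issue@3 deps=(None,0) exec_start@3 write@4
I3 add r3: issue@4 deps=(None,1) exec_start@5 write@7

Answer: 2 5 4 7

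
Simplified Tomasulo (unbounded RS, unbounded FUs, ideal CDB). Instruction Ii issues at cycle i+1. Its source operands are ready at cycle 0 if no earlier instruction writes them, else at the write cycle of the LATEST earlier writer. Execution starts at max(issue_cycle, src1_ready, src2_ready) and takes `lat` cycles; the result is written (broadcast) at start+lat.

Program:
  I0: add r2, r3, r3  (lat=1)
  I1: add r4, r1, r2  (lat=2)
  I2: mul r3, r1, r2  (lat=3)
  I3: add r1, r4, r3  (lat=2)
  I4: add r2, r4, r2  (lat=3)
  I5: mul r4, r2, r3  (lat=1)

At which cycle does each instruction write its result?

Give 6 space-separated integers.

Answer: 2 4 6 8 8 9

Derivation:
I0 add r2: issue@1 deps=(None,None) exec_start@1 write@2
I1 add r4: issue@2 deps=(None,0) exec_start@2 write@4
I2 mul r3: issue@3 deps=(None,0) exec_start@3 write@6
I3 add r1: issue@4 deps=(1,2) exec_start@6 write@8
I4 add r2: issue@5 deps=(1,0) exec_start@5 write@8
I5 mul r4: issue@6 deps=(4,2) exec_start@8 write@9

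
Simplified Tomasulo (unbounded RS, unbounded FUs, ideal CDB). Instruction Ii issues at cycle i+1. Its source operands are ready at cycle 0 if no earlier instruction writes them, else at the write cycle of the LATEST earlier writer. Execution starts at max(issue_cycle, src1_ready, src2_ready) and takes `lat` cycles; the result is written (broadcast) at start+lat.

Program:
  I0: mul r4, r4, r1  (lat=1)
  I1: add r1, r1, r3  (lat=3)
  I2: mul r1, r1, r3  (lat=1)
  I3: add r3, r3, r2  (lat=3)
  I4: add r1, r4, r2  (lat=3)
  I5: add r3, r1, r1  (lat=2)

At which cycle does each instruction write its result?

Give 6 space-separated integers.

Answer: 2 5 6 7 8 10

Derivation:
I0 mul r4: issue@1 deps=(None,None) exec_start@1 write@2
I1 add r1: issue@2 deps=(None,None) exec_start@2 write@5
I2 mul r1: issue@3 deps=(1,None) exec_start@5 write@6
I3 add r3: issue@4 deps=(None,None) exec_start@4 write@7
I4 add r1: issue@5 deps=(0,None) exec_start@5 write@8
I5 add r3: issue@6 deps=(4,4) exec_start@8 write@10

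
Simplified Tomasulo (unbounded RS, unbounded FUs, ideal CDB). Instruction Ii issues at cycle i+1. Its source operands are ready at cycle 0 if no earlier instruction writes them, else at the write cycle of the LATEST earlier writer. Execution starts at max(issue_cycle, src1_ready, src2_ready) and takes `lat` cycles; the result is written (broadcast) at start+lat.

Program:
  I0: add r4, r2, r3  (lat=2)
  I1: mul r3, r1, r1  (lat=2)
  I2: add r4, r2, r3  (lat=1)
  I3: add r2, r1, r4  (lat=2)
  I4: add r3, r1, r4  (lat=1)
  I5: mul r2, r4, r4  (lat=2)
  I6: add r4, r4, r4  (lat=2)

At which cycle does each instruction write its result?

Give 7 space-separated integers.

I0 add r4: issue@1 deps=(None,None) exec_start@1 write@3
I1 mul r3: issue@2 deps=(None,None) exec_start@2 write@4
I2 add r4: issue@3 deps=(None,1) exec_start@4 write@5
I3 add r2: issue@4 deps=(None,2) exec_start@5 write@7
I4 add r3: issue@5 deps=(None,2) exec_start@5 write@6
I5 mul r2: issue@6 deps=(2,2) exec_start@6 write@8
I6 add r4: issue@7 deps=(2,2) exec_start@7 write@9

Answer: 3 4 5 7 6 8 9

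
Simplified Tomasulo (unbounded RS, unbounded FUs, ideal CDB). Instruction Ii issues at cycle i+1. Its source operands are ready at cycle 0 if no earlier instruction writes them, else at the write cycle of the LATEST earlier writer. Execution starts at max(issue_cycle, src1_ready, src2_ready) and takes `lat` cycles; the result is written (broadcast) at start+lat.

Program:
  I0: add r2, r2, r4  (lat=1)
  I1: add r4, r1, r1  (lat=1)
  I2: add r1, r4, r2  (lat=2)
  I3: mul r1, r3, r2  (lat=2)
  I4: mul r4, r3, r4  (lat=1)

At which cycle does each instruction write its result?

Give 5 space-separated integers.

I0 add r2: issue@1 deps=(None,None) exec_start@1 write@2
I1 add r4: issue@2 deps=(None,None) exec_start@2 write@3
I2 add r1: issue@3 deps=(1,0) exec_start@3 write@5
I3 mul r1: issue@4 deps=(None,0) exec_start@4 write@6
I4 mul r4: issue@5 deps=(None,1) exec_start@5 write@6

Answer: 2 3 5 6 6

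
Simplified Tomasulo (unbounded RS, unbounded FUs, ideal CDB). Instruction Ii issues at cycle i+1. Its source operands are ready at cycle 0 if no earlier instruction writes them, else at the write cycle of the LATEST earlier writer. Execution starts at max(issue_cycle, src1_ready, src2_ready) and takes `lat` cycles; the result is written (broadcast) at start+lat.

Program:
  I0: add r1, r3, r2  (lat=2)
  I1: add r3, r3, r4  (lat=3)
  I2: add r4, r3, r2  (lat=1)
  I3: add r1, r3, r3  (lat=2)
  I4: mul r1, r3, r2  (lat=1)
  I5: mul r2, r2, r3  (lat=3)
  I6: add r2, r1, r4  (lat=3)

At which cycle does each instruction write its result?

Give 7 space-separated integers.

I0 add r1: issue@1 deps=(None,None) exec_start@1 write@3
I1 add r3: issue@2 deps=(None,None) exec_start@2 write@5
I2 add r4: issue@3 deps=(1,None) exec_start@5 write@6
I3 add r1: issue@4 deps=(1,1) exec_start@5 write@7
I4 mul r1: issue@5 deps=(1,None) exec_start@5 write@6
I5 mul r2: issue@6 deps=(None,1) exec_start@6 write@9
I6 add r2: issue@7 deps=(4,2) exec_start@7 write@10

Answer: 3 5 6 7 6 9 10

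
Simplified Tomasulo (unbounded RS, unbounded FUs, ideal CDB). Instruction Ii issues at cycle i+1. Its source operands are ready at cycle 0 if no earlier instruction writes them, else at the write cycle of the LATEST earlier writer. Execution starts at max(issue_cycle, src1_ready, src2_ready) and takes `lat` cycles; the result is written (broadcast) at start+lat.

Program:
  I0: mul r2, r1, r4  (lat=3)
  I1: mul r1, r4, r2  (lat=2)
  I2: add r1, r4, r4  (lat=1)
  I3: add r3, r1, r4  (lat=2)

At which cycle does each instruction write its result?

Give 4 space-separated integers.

Answer: 4 6 4 6

Derivation:
I0 mul r2: issue@1 deps=(None,None) exec_start@1 write@4
I1 mul r1: issue@2 deps=(None,0) exec_start@4 write@6
I2 add r1: issue@3 deps=(None,None) exec_start@3 write@4
I3 add r3: issue@4 deps=(2,None) exec_start@4 write@6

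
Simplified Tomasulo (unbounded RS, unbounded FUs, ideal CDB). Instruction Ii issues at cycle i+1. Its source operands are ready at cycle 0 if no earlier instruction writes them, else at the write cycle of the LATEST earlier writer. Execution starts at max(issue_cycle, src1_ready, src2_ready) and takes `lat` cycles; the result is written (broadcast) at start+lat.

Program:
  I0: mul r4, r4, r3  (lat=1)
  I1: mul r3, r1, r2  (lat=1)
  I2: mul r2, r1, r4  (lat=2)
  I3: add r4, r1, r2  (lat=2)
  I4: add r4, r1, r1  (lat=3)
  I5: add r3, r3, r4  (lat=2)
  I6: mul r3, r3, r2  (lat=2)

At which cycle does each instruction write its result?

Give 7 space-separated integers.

I0 mul r4: issue@1 deps=(None,None) exec_start@1 write@2
I1 mul r3: issue@2 deps=(None,None) exec_start@2 write@3
I2 mul r2: issue@3 deps=(None,0) exec_start@3 write@5
I3 add r4: issue@4 deps=(None,2) exec_start@5 write@7
I4 add r4: issue@5 deps=(None,None) exec_start@5 write@8
I5 add r3: issue@6 deps=(1,4) exec_start@8 write@10
I6 mul r3: issue@7 deps=(5,2) exec_start@10 write@12

Answer: 2 3 5 7 8 10 12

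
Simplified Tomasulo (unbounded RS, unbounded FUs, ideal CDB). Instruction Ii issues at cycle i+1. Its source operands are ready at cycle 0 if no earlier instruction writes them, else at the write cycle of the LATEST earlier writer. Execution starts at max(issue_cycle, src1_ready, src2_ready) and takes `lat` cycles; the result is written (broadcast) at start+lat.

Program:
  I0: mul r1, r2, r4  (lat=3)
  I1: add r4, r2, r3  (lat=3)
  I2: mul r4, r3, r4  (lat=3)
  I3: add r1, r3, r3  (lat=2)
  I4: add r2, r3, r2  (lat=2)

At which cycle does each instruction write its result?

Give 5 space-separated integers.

Answer: 4 5 8 6 7

Derivation:
I0 mul r1: issue@1 deps=(None,None) exec_start@1 write@4
I1 add r4: issue@2 deps=(None,None) exec_start@2 write@5
I2 mul r4: issue@3 deps=(None,1) exec_start@5 write@8
I3 add r1: issue@4 deps=(None,None) exec_start@4 write@6
I4 add r2: issue@5 deps=(None,None) exec_start@5 write@7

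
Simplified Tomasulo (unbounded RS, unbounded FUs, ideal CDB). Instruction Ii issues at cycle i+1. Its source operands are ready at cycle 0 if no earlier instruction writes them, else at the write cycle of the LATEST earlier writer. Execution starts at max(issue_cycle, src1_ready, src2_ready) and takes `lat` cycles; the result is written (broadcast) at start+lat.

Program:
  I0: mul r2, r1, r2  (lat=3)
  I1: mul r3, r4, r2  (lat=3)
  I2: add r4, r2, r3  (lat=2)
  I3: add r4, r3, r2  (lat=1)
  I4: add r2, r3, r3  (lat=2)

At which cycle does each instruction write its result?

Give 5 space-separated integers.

Answer: 4 7 9 8 9

Derivation:
I0 mul r2: issue@1 deps=(None,None) exec_start@1 write@4
I1 mul r3: issue@2 deps=(None,0) exec_start@4 write@7
I2 add r4: issue@3 deps=(0,1) exec_start@7 write@9
I3 add r4: issue@4 deps=(1,0) exec_start@7 write@8
I4 add r2: issue@5 deps=(1,1) exec_start@7 write@9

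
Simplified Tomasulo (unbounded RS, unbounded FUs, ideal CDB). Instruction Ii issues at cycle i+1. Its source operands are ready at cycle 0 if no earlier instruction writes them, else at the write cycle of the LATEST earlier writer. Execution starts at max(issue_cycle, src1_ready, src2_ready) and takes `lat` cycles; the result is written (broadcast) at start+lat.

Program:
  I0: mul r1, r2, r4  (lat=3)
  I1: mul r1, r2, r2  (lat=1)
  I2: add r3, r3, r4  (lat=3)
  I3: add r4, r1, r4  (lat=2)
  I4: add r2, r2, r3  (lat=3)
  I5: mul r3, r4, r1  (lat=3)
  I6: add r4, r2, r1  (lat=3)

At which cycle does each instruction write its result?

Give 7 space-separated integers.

I0 mul r1: issue@1 deps=(None,None) exec_start@1 write@4
I1 mul r1: issue@2 deps=(None,None) exec_start@2 write@3
I2 add r3: issue@3 deps=(None,None) exec_start@3 write@6
I3 add r4: issue@4 deps=(1,None) exec_start@4 write@6
I4 add r2: issue@5 deps=(None,2) exec_start@6 write@9
I5 mul r3: issue@6 deps=(3,1) exec_start@6 write@9
I6 add r4: issue@7 deps=(4,1) exec_start@9 write@12

Answer: 4 3 6 6 9 9 12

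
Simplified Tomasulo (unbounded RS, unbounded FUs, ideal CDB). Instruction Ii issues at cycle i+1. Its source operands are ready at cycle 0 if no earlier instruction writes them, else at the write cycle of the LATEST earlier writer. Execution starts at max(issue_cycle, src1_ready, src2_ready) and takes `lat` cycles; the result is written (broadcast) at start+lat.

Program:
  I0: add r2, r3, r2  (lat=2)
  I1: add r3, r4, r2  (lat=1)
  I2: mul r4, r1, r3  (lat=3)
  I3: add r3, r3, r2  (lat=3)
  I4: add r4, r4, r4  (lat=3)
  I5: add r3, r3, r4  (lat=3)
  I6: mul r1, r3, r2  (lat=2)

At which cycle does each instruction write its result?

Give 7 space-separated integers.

I0 add r2: issue@1 deps=(None,None) exec_start@1 write@3
I1 add r3: issue@2 deps=(None,0) exec_start@3 write@4
I2 mul r4: issue@3 deps=(None,1) exec_start@4 write@7
I3 add r3: issue@4 deps=(1,0) exec_start@4 write@7
I4 add r4: issue@5 deps=(2,2) exec_start@7 write@10
I5 add r3: issue@6 deps=(3,4) exec_start@10 write@13
I6 mul r1: issue@7 deps=(5,0) exec_start@13 write@15

Answer: 3 4 7 7 10 13 15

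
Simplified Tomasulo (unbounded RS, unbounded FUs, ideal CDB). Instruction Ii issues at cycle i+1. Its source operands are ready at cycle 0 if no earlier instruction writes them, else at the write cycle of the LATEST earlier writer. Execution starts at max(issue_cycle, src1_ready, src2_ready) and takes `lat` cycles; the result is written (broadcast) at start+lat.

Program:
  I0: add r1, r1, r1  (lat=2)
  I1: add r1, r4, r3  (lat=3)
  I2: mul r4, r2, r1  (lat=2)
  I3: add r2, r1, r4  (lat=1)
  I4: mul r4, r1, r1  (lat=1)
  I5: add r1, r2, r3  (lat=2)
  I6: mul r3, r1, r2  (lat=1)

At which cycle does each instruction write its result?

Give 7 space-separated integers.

I0 add r1: issue@1 deps=(None,None) exec_start@1 write@3
I1 add r1: issue@2 deps=(None,None) exec_start@2 write@5
I2 mul r4: issue@3 deps=(None,1) exec_start@5 write@7
I3 add r2: issue@4 deps=(1,2) exec_start@7 write@8
I4 mul r4: issue@5 deps=(1,1) exec_start@5 write@6
I5 add r1: issue@6 deps=(3,None) exec_start@8 write@10
I6 mul r3: issue@7 deps=(5,3) exec_start@10 write@11

Answer: 3 5 7 8 6 10 11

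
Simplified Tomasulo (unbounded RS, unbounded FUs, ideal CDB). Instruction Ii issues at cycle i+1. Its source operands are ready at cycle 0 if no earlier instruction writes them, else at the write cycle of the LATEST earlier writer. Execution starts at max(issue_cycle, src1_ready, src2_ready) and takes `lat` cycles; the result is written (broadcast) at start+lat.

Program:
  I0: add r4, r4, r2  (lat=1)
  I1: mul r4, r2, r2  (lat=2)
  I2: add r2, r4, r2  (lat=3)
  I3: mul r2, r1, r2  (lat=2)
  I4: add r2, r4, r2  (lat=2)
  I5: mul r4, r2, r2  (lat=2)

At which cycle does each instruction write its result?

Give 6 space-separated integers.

Answer: 2 4 7 9 11 13

Derivation:
I0 add r4: issue@1 deps=(None,None) exec_start@1 write@2
I1 mul r4: issue@2 deps=(None,None) exec_start@2 write@4
I2 add r2: issue@3 deps=(1,None) exec_start@4 write@7
I3 mul r2: issue@4 deps=(None,2) exec_start@7 write@9
I4 add r2: issue@5 deps=(1,3) exec_start@9 write@11
I5 mul r4: issue@6 deps=(4,4) exec_start@11 write@13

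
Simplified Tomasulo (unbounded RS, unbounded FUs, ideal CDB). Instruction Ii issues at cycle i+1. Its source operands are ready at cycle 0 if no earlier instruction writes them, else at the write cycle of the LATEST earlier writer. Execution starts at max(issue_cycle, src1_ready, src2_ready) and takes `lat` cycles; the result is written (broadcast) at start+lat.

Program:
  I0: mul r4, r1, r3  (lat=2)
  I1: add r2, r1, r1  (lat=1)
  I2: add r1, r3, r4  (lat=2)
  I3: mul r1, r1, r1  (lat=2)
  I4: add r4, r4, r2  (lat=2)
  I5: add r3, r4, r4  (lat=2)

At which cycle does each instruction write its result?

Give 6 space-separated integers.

Answer: 3 3 5 7 7 9

Derivation:
I0 mul r4: issue@1 deps=(None,None) exec_start@1 write@3
I1 add r2: issue@2 deps=(None,None) exec_start@2 write@3
I2 add r1: issue@3 deps=(None,0) exec_start@3 write@5
I3 mul r1: issue@4 deps=(2,2) exec_start@5 write@7
I4 add r4: issue@5 deps=(0,1) exec_start@5 write@7
I5 add r3: issue@6 deps=(4,4) exec_start@7 write@9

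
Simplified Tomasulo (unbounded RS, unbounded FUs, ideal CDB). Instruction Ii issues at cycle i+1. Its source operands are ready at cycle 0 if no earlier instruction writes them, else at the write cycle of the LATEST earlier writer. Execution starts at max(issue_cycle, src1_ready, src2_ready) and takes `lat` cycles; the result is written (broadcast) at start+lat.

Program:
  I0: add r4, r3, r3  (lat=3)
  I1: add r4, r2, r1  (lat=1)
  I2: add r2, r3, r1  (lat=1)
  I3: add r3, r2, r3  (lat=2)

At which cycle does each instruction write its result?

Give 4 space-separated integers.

I0 add r4: issue@1 deps=(None,None) exec_start@1 write@4
I1 add r4: issue@2 deps=(None,None) exec_start@2 write@3
I2 add r2: issue@3 deps=(None,None) exec_start@3 write@4
I3 add r3: issue@4 deps=(2,None) exec_start@4 write@6

Answer: 4 3 4 6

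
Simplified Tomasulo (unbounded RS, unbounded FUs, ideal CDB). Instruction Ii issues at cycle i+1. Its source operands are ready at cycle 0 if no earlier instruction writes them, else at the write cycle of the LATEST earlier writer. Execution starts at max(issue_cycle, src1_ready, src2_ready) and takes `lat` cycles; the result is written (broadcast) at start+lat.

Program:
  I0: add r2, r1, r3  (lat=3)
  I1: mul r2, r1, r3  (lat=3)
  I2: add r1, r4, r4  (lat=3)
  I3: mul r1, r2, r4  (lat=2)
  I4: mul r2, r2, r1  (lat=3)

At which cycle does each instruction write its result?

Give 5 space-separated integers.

Answer: 4 5 6 7 10

Derivation:
I0 add r2: issue@1 deps=(None,None) exec_start@1 write@4
I1 mul r2: issue@2 deps=(None,None) exec_start@2 write@5
I2 add r1: issue@3 deps=(None,None) exec_start@3 write@6
I3 mul r1: issue@4 deps=(1,None) exec_start@5 write@7
I4 mul r2: issue@5 deps=(1,3) exec_start@7 write@10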